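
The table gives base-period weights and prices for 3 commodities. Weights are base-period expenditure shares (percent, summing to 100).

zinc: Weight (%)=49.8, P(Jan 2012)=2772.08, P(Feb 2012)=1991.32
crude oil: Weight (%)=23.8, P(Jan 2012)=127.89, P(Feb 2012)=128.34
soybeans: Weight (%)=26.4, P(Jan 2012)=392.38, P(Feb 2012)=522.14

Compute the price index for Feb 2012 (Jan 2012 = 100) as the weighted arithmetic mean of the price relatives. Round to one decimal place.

zinc: 49.8 × (1991.32/2772.08) = 49.8 × 0.718349 = 35.7738
crude oil: 23.8 × (128.34/127.89) = 23.8 × 1.003519 = 23.8837
soybeans: 26.4 × (522.14/392.38) = 26.4 × 1.330700 = 35.1305
Index = Σ wᵢ·(p₁ᵢ/p₀ᵢ) = 35.7738 + 23.8837 + 35.1305 = 94.7880

94.8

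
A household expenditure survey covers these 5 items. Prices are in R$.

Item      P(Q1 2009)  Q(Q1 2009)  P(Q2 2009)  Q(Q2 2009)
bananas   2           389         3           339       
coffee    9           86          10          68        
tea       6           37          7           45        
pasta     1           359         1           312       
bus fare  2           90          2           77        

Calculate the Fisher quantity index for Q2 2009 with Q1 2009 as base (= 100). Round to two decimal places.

Laspeyres component (base-period weights):
ΣP(Q1 2009)Q(Q2 2009) = 2×339 + 9×68 + 6×45 + 1×312 + 2×77 = 678 + 612 + 270 + 312 + 154 = 2026
ΣP(Q1 2009)Q(Q1 2009) = 2×389 + 9×86 + 6×37 + 1×359 + 2×90 = 778 + 774 + 222 + 359 + 180 = 2313
L = 2026 / 2313 × 100 = 87.5919
Paasche component (current-period weights):
ΣP(Q2 2009)Q(Q2 2009) = 3×339 + 10×68 + 7×45 + 1×312 + 2×77 = 1017 + 680 + 315 + 312 + 154 = 2478
ΣP(Q2 2009)Q(Q1 2009) = 3×389 + 10×86 + 7×37 + 1×359 + 2×90 = 1167 + 860 + 259 + 359 + 180 = 2825
P = 2478 / 2825 × 100 = 87.7168
Fisher = √(L × P) = √(87.5919 × 87.7168) = 87.6543

87.65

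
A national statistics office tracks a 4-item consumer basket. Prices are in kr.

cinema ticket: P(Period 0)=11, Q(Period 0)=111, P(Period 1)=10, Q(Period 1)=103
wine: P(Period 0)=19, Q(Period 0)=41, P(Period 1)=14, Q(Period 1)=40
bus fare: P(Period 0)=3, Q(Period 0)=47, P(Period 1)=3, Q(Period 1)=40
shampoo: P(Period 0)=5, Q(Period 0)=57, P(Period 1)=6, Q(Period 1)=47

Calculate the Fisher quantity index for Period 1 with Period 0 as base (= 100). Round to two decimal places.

Laspeyres component (base-period weights):
ΣP(Period 0)Q(Period 1) = 11×103 + 19×40 + 3×40 + 5×47 = 1133 + 760 + 120 + 235 = 2248
ΣP(Period 0)Q(Period 0) = 11×111 + 19×41 + 3×47 + 5×57 = 1221 + 779 + 141 + 285 = 2426
L = 2248 / 2426 × 100 = 92.6628
Paasche component (current-period weights):
ΣP(Period 1)Q(Period 1) = 10×103 + 14×40 + 3×40 + 6×47 = 1030 + 560 + 120 + 282 = 1992
ΣP(Period 1)Q(Period 0) = 10×111 + 14×41 + 3×47 + 6×57 = 1110 + 574 + 141 + 342 = 2167
P = 1992 / 2167 × 100 = 91.9243
Fisher = √(L × P) = √(92.6628 × 91.9243) = 92.2928

92.29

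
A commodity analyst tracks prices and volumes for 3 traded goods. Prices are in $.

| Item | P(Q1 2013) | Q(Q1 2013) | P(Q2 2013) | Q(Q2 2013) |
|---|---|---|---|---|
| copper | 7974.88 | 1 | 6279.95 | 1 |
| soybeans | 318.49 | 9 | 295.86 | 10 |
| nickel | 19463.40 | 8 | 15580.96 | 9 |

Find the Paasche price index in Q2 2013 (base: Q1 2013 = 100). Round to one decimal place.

Paasche price index uses current-period quantities as weights.
ΣP(Q2 2013)·Q(Q2 2013) = 6279.95×1 + 295.86×10 + 15580.96×9 = 6279.95 + 2958.6 + 140228.64 = 149467.19
ΣP(Q1 2013)·Q(Q2 2013) = 7974.88×1 + 318.49×10 + 19463.40×9 = 7974.88 + 3184.9 + 175170.6 = 186330.38
Index = 149467.19 / 186330.38 × 100 = 80.2162

80.2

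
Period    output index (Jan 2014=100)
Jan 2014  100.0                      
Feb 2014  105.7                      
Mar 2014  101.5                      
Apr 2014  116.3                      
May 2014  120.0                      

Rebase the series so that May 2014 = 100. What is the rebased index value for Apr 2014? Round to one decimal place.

Rebased(Apr 2014) = 116.3 / 120.0 × 100 = 96.9167

96.9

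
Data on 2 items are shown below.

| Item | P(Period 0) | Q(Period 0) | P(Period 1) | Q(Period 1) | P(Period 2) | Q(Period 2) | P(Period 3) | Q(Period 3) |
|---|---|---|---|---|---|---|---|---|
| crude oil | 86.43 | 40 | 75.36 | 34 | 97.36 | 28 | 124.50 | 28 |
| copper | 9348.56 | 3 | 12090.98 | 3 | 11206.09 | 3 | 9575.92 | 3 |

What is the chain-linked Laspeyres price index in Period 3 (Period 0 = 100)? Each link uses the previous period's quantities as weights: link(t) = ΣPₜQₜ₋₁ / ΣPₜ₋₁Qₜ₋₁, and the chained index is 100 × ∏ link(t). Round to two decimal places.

105.11

Link Period 0→Period 1:
ΣP(Period 1)Q(Period 0) = 75.36×40 + 12090.98×3 = 3014.4 + 36272.94 = 39287.34
ΣP(Period 0)Q(Period 0) = 86.43×40 + 9348.56×3 = 3457.2 + 28045.68 = 31502.88
link = 39287.34/31502.88 = 1.247103
Link Period 1→Period 2:
ΣP(Period 2)Q(Period 1) = 97.36×34 + 11206.09×3 = 3310.24 + 33618.27 = 36928.51
ΣP(Period 1)Q(Period 1) = 75.36×34 + 12090.98×3 = 2562.24 + 36272.94 = 38835.18
link = 36928.51/38835.18 = 0.950904
Link Period 2→Period 3:
ΣP(Period 3)Q(Period 2) = 124.50×28 + 9575.92×3 = 3486 + 28727.76 = 32213.76
ΣP(Period 2)Q(Period 2) = 97.36×28 + 11206.09×3 = 2726.08 + 33618.27 = 36344.35
link = 32213.76/36344.35 = 0.886348
Chained index = 100 × 1.247103 × 0.950904 × 0.886348 = 105.1098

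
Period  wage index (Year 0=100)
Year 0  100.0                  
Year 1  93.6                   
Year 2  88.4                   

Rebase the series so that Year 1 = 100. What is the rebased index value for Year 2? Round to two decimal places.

94.44

Rebased(Year 2) = 88.4 / 93.6 × 100 = 94.4444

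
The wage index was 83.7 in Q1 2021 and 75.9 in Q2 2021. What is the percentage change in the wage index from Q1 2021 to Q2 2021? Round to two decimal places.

-9.32%

Change = (75.9 − 83.7) / 83.7 × 100
       = -7.8 / 83.7 × 100 = -9.3190%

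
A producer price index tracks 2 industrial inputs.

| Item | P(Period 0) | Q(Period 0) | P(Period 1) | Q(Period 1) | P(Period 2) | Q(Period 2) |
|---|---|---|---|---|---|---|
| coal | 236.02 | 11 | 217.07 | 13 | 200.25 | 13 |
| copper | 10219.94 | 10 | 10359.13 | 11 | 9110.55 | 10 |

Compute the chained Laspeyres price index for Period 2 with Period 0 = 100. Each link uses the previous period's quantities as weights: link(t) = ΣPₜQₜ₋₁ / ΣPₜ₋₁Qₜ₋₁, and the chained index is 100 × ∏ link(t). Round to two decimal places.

Link Period 0→Period 1:
ΣP(Period 1)Q(Period 0) = 217.07×11 + 10359.13×10 = 2387.77 + 103591.3 = 105979.07
ΣP(Period 0)Q(Period 0) = 236.02×11 + 10219.94×10 = 2596.22 + 102199.4 = 104795.62
link = 105979.07/104795.62 = 1.011293
Link Period 1→Period 2:
ΣP(Period 2)Q(Period 1) = 200.25×13 + 9110.55×11 = 2603.25 + 100216.05 = 102819.3
ΣP(Period 1)Q(Period 1) = 217.07×13 + 10359.13×11 = 2821.91 + 113950.43 = 116772.34
link = 102819.3/116772.34 = 0.880511
Chained index = 100 × 1.011293 × 0.880511 = 89.0454

89.05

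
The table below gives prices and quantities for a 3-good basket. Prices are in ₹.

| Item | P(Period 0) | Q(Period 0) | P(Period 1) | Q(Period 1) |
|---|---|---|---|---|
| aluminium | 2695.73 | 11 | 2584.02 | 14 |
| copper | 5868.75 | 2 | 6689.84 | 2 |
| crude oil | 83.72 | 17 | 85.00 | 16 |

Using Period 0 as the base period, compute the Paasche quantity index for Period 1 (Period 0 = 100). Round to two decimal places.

117.73

Paasche quantity index uses current-period prices as weights.
ΣP(Period 1)·Q(Period 1) = 2584.02×14 + 6689.84×2 + 85.00×16 = 36176.28 + 13379.68 + 1360 = 50915.96
ΣP(Period 1)·Q(Period 0) = 2584.02×11 + 6689.84×2 + 85.00×17 = 28424.22 + 13379.68 + 1445 = 43248.9
Index = 50915.96 / 43248.9 × 100 = 117.7278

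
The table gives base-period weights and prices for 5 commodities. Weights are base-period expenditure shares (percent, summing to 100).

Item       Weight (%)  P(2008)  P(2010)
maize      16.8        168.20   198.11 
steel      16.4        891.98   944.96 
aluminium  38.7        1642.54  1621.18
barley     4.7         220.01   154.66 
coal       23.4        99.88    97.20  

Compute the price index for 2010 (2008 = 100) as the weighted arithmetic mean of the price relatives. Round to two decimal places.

101.43

maize: 16.8 × (198.11/168.20) = 16.8 × 1.177824 = 19.7874
steel: 16.4 × (944.96/891.98) = 16.4 × 1.059396 = 17.3741
aluminium: 38.7 × (1621.18/1642.54) = 38.7 × 0.986996 = 38.1967
barley: 4.7 × (154.66/220.01) = 4.7 × 0.702968 = 3.3039
coal: 23.4 × (97.20/99.88) = 23.4 × 0.973168 = 22.7721
Index = Σ wᵢ·(p₁ᵢ/p₀ᵢ) = 19.7874 + 17.3741 + 38.1967 + 3.3039 + 22.7721 = 101.4343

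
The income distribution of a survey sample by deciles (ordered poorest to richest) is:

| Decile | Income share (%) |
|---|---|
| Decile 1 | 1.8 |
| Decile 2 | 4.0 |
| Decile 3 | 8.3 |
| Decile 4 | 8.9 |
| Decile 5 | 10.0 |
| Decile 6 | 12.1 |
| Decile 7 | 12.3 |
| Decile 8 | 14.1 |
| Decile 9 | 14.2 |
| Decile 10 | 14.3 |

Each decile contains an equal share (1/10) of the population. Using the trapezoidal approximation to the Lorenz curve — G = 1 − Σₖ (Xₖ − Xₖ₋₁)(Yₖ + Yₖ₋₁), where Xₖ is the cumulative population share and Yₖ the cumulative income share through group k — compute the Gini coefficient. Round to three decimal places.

Cumulative income shares Yₖ: 0.0180, 0.0580, 0.1410, 0.2300, 0.3300, 0.4510, 0.5740, 0.7150, 0.8570, 1.0000
Σ (Xₖ−Xₖ₋₁)(Yₖ+Yₖ₋₁) = (1/10)(0.0180+0.0000) + (1/10)(0.0580+0.0180) + (1/10)(0.1410+0.0580) + (1/10)(0.2300+0.1410) + (1/10)(0.3300+0.2300) + (1/10)(0.4510+0.3300) + (1/10)(0.5740+0.4510) + (1/10)(0.7150+0.5740) + (1/10)(0.8570+0.7150) + (1/10)(1.0000+0.8570)
  = 0.0018 + 0.0076 + 0.0199 + 0.0371 + 0.0560 + 0.0781 + 0.1025 + 0.1289 + 0.1572 + 0.1857 = 0.7748
G = 1 − 0.7748 = 0.2252

0.225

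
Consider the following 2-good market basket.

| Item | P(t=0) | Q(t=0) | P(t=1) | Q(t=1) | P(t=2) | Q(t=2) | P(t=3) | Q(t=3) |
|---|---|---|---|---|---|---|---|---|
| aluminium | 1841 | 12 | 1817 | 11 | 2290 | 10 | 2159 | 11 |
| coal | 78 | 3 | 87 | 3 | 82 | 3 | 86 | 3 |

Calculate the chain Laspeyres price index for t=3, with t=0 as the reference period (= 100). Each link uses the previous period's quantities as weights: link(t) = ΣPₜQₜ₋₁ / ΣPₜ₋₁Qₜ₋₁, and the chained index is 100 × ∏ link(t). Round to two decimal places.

Link t=0→t=1:
ΣP(t=1)Q(t=0) = 1817×12 + 87×3 = 21804 + 261 = 22065
ΣP(t=0)Q(t=0) = 1841×12 + 78×3 = 22092 + 234 = 22326
link = 22065/22326 = 0.988310
Link t=1→t=2:
ΣP(t=2)Q(t=1) = 2290×11 + 82×3 = 25190 + 246 = 25436
ΣP(t=1)Q(t=1) = 1817×11 + 87×3 = 19987 + 261 = 20248
link = 25436/20248 = 1.256223
Link t=2→t=3:
ΣP(t=3)Q(t=2) = 2159×10 + 86×3 = 21590 + 258 = 21848
ΣP(t=2)Q(t=2) = 2290×10 + 82×3 = 22900 + 246 = 23146
link = 21848/23146 = 0.943921
Chained index = 100 × 0.988310 × 1.256223 × 0.943921 = 117.1913

117.19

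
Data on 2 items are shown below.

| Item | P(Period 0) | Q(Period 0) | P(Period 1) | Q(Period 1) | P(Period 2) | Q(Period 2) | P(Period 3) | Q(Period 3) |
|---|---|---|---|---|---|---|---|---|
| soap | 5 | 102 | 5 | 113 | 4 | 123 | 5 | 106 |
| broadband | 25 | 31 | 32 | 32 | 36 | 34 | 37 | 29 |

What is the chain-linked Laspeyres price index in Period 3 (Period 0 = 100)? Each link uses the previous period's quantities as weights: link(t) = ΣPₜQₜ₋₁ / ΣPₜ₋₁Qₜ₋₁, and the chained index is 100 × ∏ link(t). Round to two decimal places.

Link Period 0→Period 1:
ΣP(Period 1)Q(Period 0) = 5×102 + 32×31 = 510 + 992 = 1502
ΣP(Period 0)Q(Period 0) = 5×102 + 25×31 = 510 + 775 = 1285
link = 1502/1285 = 1.168872
Link Period 1→Period 2:
ΣP(Period 2)Q(Period 1) = 4×113 + 36×32 = 452 + 1152 = 1604
ΣP(Period 1)Q(Period 1) = 5×113 + 32×32 = 565 + 1024 = 1589
link = 1604/1589 = 1.009440
Link Period 2→Period 3:
ΣP(Period 3)Q(Period 2) = 5×123 + 37×34 = 615 + 1258 = 1873
ΣP(Period 2)Q(Period 2) = 4×123 + 36×34 = 492 + 1224 = 1716
link = 1873/1716 = 1.091492
Chained index = 100 × 1.168872 × 1.009440 × 1.091492 = 128.7857

128.79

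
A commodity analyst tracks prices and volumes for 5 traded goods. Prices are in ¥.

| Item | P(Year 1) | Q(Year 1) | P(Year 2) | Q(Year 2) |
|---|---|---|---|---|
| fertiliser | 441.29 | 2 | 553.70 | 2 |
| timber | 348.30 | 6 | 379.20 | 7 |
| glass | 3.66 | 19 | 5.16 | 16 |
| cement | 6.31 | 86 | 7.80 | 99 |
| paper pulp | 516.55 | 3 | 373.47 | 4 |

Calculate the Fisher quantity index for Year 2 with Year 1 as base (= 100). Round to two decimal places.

Laspeyres component (base-period weights):
ΣP(Year 1)Q(Year 2) = 441.29×2 + 348.30×7 + 3.66×16 + 6.31×99 + 516.55×4 = 882.58 + 2438.1 + 58.56 + 624.69 + 2066.2 = 6070.13
ΣP(Year 1)Q(Year 1) = 441.29×2 + 348.30×6 + 3.66×19 + 6.31×86 + 516.55×3 = 882.58 + 2089.8 + 69.54 + 542.66 + 1549.65 = 5134.23
L = 6070.13 / 5134.23 × 100 = 118.2286
Paasche component (current-period weights):
ΣP(Year 2)Q(Year 2) = 553.70×2 + 379.20×7 + 5.16×16 + 7.80×99 + 373.47×4 = 1107.4 + 2654.4 + 82.56 + 772.2 + 1493.88 = 6110.44
ΣP(Year 2)Q(Year 1) = 553.70×2 + 379.20×6 + 5.16×19 + 7.80×86 + 373.47×3 = 1107.4 + 2275.2 + 98.04 + 670.8 + 1120.41 = 5271.85
P = 6110.44 / 5271.85 × 100 = 115.9069
Fisher = √(L × P) = √(118.2286 × 115.9069) = 117.0620

117.06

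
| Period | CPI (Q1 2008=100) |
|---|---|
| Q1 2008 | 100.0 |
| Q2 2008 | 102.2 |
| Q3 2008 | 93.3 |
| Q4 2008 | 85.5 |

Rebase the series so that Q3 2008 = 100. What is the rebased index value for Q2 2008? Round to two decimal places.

109.54

Rebased(Q2 2008) = 102.2 / 93.3 × 100 = 109.5391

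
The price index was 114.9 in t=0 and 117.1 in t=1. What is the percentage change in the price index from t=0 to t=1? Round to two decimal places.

Change = (117.1 − 114.9) / 114.9 × 100
       = 2.2 / 114.9 × 100 = 1.9147%

1.91%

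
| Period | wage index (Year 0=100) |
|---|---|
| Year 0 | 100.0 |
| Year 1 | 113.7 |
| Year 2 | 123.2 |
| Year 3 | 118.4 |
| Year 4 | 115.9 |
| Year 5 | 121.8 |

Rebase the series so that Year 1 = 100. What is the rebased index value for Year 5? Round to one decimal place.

107.1

Rebased(Year 5) = 121.8 / 113.7 × 100 = 107.1240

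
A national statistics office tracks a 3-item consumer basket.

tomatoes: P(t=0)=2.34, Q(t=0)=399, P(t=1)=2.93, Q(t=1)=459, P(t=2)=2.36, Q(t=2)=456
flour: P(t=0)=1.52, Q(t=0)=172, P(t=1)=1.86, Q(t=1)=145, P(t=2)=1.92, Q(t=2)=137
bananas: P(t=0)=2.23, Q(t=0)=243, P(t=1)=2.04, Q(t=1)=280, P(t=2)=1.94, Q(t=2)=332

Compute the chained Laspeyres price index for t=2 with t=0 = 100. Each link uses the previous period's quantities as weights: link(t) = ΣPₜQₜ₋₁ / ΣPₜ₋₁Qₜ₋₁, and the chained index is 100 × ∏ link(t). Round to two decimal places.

99.58

Link t=0→t=1:
ΣP(t=1)Q(t=0) = 2.93×399 + 1.86×172 + 2.04×243 = 1169.07 + 319.92 + 495.72 = 1984.71
ΣP(t=0)Q(t=0) = 2.34×399 + 1.52×172 + 2.23×243 = 933.66 + 261.44 + 541.89 = 1736.99
link = 1984.71/1736.99 = 1.142615
Link t=1→t=2:
ΣP(t=2)Q(t=1) = 2.36×459 + 1.92×145 + 1.94×280 = 1083.24 + 278.4 + 543.2 = 1904.84
ΣP(t=1)Q(t=1) = 2.93×459 + 1.86×145 + 2.04×280 = 1344.87 + 269.7 + 571.2 = 2185.77
link = 1904.84/2185.77 = 0.871473
Chained index = 100 × 1.142615 × 0.871473 = 99.5758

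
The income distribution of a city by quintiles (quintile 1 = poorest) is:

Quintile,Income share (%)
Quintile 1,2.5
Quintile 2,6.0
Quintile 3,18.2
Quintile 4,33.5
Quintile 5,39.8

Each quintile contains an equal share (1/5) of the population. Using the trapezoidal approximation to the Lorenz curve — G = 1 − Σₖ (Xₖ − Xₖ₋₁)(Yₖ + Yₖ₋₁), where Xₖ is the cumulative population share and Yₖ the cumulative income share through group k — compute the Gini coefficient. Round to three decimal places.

0.408

Cumulative income shares Yₖ: 0.0250, 0.0850, 0.2670, 0.6020, 1.0000
Σ (Xₖ−Xₖ₋₁)(Yₖ+Yₖ₋₁) = (1/5)(0.0250+0.0000) + (1/5)(0.0850+0.0250) + (1/5)(0.2670+0.0850) + (1/5)(0.6020+0.2670) + (1/5)(1.0000+0.6020)
  = 0.0050 + 0.0220 + 0.0704 + 0.1738 + 0.3204 = 0.5916
G = 1 − 0.5916 = 0.4084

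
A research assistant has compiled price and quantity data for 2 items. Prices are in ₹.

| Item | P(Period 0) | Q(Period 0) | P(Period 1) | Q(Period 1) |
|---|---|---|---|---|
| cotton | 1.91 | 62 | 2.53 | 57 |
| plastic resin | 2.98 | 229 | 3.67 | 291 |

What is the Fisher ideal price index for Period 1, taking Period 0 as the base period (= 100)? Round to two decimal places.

Laspeyres component (base-period weights):
ΣP(Period 1)Q(Period 0) = 2.53×62 + 3.67×229 = 156.86 + 840.43 = 997.29
ΣP(Period 0)Q(Period 0) = 1.91×62 + 2.98×229 = 118.42 + 682.42 = 800.84
L = 997.29 / 800.84 × 100 = 124.5305
Paasche component (current-period weights):
ΣP(Period 1)Q(Period 1) = 2.53×57 + 3.67×291 = 144.21 + 1067.97 = 1212.18
ΣP(Period 0)Q(Period 1) = 1.91×57 + 2.98×291 = 108.87 + 867.18 = 976.05
P = 1212.18 / 976.05 × 100 = 124.1924
Fisher = √(L × P) = √(124.5305 × 124.1924) = 124.3613

124.36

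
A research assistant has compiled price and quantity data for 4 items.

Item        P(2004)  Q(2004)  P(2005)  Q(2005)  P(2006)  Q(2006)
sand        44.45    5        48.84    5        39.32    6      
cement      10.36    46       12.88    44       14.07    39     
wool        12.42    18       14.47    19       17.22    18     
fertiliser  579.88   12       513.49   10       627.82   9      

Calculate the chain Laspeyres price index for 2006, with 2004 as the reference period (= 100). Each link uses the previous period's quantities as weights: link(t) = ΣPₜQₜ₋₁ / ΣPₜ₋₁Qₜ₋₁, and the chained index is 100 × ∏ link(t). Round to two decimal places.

Link 2004→2005:
ΣP(2005)Q(2004) = 48.84×5 + 12.88×46 + 14.47×18 + 513.49×12 = 244.2 + 592.48 + 260.46 + 6161.88 = 7259.02
ΣP(2004)Q(2004) = 44.45×5 + 10.36×46 + 12.42×18 + 579.88×12 = 222.25 + 476.56 + 223.56 + 6958.56 = 7880.93
link = 7259.02/7880.93 = 0.921087
Link 2005→2006:
ΣP(2006)Q(2005) = 39.32×5 + 14.07×44 + 17.22×19 + 627.82×10 = 196.6 + 619.08 + 327.18 + 6278.2 = 7421.06
ΣP(2005)Q(2005) = 48.84×5 + 12.88×44 + 14.47×19 + 513.49×10 = 244.2 + 566.72 + 274.93 + 5134.9 = 6220.75
link = 7421.06/6220.75 = 1.192953
Chained index = 100 × 0.921087 × 1.192953 = 109.8813

109.88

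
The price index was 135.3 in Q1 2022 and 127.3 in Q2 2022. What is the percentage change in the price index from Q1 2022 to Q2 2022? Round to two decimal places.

-5.91%

Change = (127.3 − 135.3) / 135.3 × 100
       = -8.0 / 135.3 × 100 = -5.9128%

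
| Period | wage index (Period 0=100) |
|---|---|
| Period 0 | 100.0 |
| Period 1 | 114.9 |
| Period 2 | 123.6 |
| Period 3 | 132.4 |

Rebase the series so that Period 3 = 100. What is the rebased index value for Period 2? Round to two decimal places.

93.35

Rebased(Period 2) = 123.6 / 132.4 × 100 = 93.3535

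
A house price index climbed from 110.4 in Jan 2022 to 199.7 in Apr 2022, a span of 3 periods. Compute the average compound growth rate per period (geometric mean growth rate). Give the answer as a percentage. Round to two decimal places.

Growth factor = (199.7/110.4)^(1/3) = (1.808877)^(1/3) = 1.218437
Growth rate = 1.218437 − 1 = 0.218437 = 21.8437%

21.84%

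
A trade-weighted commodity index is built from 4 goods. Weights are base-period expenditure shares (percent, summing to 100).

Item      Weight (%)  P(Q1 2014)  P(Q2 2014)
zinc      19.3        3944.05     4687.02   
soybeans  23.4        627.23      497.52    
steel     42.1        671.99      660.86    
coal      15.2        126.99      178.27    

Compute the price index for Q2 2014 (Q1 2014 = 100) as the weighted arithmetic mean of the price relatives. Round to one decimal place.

zinc: 19.3 × (4687.02/3944.05) = 19.3 × 1.188377 = 22.9357
soybeans: 23.4 × (497.52/627.23) = 23.4 × 0.793202 = 18.5609
steel: 42.1 × (660.86/671.99) = 42.1 × 0.983437 = 41.4027
coal: 15.2 × (178.27/126.99) = 15.2 × 1.403811 = 21.3379
Index = Σ wᵢ·(p₁ᵢ/p₀ᵢ) = 22.9357 + 18.5609 + 41.4027 + 21.3379 = 104.2372

104.2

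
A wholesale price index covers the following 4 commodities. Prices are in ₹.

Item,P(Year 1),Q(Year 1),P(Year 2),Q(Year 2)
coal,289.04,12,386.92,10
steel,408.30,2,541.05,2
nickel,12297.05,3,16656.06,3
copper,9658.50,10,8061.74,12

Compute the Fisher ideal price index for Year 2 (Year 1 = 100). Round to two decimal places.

97.92

Laspeyres component (base-period weights):
ΣP(Year 2)Q(Year 1) = 386.92×12 + 541.05×2 + 16656.06×3 + 8061.74×10 = 4643.04 + 1082.1 + 49968.18 + 80617.4 = 136310.72
ΣP(Year 1)Q(Year 1) = 289.04×12 + 408.30×2 + 12297.05×3 + 9658.50×10 = 3468.48 + 816.6 + 36891.15 + 96585 = 137761.23
L = 136310.72 / 137761.23 × 100 = 98.9471
Paasche component (current-period weights):
ΣP(Year 2)Q(Year 2) = 386.92×10 + 541.05×2 + 16656.06×3 + 8061.74×12 = 3869.2 + 1082.1 + 49968.18 + 96740.88 = 151660.36
ΣP(Year 1)Q(Year 2) = 289.04×10 + 408.30×2 + 12297.05×3 + 9658.50×12 = 2890.4 + 816.6 + 36891.15 + 115902 = 156500.15
P = 151660.36 / 156500.15 × 100 = 96.9075
Fisher = √(L × P) = √(98.9471 × 96.9075) = 97.9220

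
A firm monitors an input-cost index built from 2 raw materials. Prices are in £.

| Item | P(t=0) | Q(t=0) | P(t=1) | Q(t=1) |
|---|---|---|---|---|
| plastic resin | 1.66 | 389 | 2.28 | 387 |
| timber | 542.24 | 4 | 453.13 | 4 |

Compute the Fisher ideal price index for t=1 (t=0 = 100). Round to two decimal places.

95.88

Laspeyres component (base-period weights):
ΣP(t=1)Q(t=0) = 2.28×389 + 453.13×4 = 886.92 + 1812.52 = 2699.44
ΣP(t=0)Q(t=0) = 1.66×389 + 542.24×4 = 645.74 + 2168.96 = 2814.7
L = 2699.44 / 2814.7 × 100 = 95.9051
Paasche component (current-period weights):
ΣP(t=1)Q(t=1) = 2.28×387 + 453.13×4 = 882.36 + 1812.52 = 2694.88
ΣP(t=0)Q(t=1) = 1.66×387 + 542.24×4 = 642.42 + 2168.96 = 2811.38
P = 2694.88 / 2811.38 × 100 = 95.8561
Fisher = √(L × P) = √(95.9051 × 95.8561) = 95.8806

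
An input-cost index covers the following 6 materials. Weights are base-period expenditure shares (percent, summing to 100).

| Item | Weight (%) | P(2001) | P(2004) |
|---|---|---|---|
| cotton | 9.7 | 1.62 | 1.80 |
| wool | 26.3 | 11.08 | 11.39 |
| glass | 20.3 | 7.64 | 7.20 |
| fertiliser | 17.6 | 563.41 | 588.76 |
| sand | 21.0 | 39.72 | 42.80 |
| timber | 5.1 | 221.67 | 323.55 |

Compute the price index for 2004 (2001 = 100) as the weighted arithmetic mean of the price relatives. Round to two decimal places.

105.41

cotton: 9.7 × (1.80/1.62) = 9.7 × 1.111111 = 10.7778
wool: 26.3 × (11.39/11.08) = 26.3 × 1.027978 = 27.0358
glass: 20.3 × (7.20/7.64) = 20.3 × 0.942408 = 19.1309
fertiliser: 17.6 × (588.76/563.41) = 17.6 × 1.044994 = 18.3919
sand: 21.0 × (42.80/39.72) = 21.0 × 1.077543 = 22.6284
timber: 5.1 × (323.55/221.67) = 5.1 × 1.459602 = 7.4440
Index = Σ wᵢ·(p₁ᵢ/p₀ᵢ) = 10.7778 + 27.0358 + 19.1309 + 18.3919 + 22.6284 + 7.4440 = 105.4088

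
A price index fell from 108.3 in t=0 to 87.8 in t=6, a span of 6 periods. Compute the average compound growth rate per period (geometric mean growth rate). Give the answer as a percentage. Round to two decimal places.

-3.44%

Growth factor = (87.8/108.3)^(1/6) = (0.810711)^(1/6) = 0.965631
Growth rate = 0.965631 − 1 = -0.034369 = -3.4369%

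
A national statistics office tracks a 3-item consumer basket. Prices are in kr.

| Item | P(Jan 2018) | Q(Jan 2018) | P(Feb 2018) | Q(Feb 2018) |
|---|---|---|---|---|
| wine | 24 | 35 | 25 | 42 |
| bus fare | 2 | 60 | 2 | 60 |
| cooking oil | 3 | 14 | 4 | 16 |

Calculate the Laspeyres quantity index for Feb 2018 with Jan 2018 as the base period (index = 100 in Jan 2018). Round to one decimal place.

117.4

Laspeyres quantity index uses base-period prices as weights.
ΣP(Jan 2018)·Q(Feb 2018) = 24×42 + 2×60 + 3×16 = 1008 + 120 + 48 = 1176
ΣP(Jan 2018)·Q(Jan 2018) = 24×35 + 2×60 + 3×14 = 840 + 120 + 42 = 1002
Index = 1176 / 1002 × 100 = 117.3653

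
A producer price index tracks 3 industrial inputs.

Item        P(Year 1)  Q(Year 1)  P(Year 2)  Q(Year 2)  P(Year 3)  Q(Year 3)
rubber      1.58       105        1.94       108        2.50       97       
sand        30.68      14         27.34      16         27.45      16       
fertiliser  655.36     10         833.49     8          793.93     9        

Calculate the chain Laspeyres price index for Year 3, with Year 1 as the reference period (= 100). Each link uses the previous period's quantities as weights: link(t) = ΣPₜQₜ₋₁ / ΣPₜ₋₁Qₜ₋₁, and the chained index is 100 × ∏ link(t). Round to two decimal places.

120.45

Link Year 1→Year 2:
ΣP(Year 2)Q(Year 1) = 1.94×105 + 27.34×14 + 833.49×10 = 203.7 + 382.76 + 8334.9 = 8921.36
ΣP(Year 1)Q(Year 1) = 1.58×105 + 30.68×14 + 655.36×10 = 165.9 + 429.52 + 6553.6 = 7149.02
link = 8921.36/7149.02 = 1.247914
Link Year 2→Year 3:
ΣP(Year 3)Q(Year 2) = 2.50×108 + 27.45×16 + 793.93×8 = 270 + 439.2 + 6351.44 = 7060.64
ΣP(Year 2)Q(Year 2) = 1.94×108 + 27.34×16 + 833.49×8 = 209.52 + 437.44 + 6667.92 = 7314.88
link = 7060.64/7314.88 = 0.965243
Chained index = 100 × 1.247914 × 0.965243 = 120.4541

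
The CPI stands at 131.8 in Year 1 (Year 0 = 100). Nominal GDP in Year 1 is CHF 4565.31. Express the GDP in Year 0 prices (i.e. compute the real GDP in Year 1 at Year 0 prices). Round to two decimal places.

3463.82

Real = Nominal ÷ (Index/100) = 4565.31 ÷ (131.8/100)
     = 4565.31 ÷ 1.318 = 3463.8164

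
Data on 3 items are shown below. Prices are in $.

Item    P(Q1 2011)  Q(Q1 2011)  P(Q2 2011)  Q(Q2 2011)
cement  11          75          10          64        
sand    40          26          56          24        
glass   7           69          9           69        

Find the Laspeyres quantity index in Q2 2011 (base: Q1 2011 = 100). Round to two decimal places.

Laspeyres quantity index uses base-period prices as weights.
ΣP(Q1 2011)·Q(Q2 2011) = 11×64 + 40×24 + 7×69 = 704 + 960 + 483 = 2147
ΣP(Q1 2011)·Q(Q1 2011) = 11×75 + 40×26 + 7×69 = 825 + 1040 + 483 = 2348
Index = 2147 / 2348 × 100 = 91.4395

91.44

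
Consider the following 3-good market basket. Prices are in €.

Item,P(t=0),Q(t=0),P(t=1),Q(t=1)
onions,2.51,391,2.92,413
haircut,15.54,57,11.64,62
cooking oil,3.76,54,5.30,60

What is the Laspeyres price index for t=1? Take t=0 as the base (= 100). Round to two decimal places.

Laspeyres price index uses base-period quantities as weights.
ΣP(t=1)·Q(t=0) = 2.92×391 + 11.64×57 + 5.30×54 = 1141.72 + 663.48 + 286.2 = 2091.4
ΣP(t=0)·Q(t=0) = 2.51×391 + 15.54×57 + 3.76×54 = 981.41 + 885.78 + 203.04 = 2070.23
Index = 2091.4 / 2070.23 × 100 = 101.0226

101.02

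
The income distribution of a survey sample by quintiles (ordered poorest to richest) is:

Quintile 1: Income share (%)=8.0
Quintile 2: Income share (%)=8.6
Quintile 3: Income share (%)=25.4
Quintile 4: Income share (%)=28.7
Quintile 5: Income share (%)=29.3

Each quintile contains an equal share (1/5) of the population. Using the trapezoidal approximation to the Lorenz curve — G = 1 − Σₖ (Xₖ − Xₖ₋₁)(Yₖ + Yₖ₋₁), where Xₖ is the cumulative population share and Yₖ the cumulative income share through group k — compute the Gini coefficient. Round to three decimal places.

Cumulative income shares Yₖ: 0.0800, 0.1660, 0.4200, 0.7070, 1.0000
Σ (Xₖ−Xₖ₋₁)(Yₖ+Yₖ₋₁) = (1/5)(0.0800+0.0000) + (1/5)(0.1660+0.0800) + (1/5)(0.4200+0.1660) + (1/5)(0.7070+0.4200) + (1/5)(1.0000+0.7070)
  = 0.0160 + 0.0492 + 0.1172 + 0.2254 + 0.3414 = 0.7492
G = 1 − 0.7492 = 0.2508

0.251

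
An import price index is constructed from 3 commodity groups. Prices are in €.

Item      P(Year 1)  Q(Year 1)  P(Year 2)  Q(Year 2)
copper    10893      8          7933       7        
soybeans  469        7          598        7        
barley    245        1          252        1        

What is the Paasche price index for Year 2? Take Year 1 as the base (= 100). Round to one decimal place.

Paasche price index uses current-period quantities as weights.
ΣP(Year 2)·Q(Year 2) = 7933×7 + 598×7 + 252×1 = 55531 + 4186 + 252 = 59969
ΣP(Year 1)·Q(Year 2) = 10893×7 + 469×7 + 245×1 = 76251 + 3283 + 245 = 79779
Index = 59969 / 79779 × 100 = 75.1689

75.2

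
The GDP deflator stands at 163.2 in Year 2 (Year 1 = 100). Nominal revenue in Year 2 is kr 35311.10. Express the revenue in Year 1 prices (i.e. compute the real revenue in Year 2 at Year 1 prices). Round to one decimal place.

21636.7

Real = Nominal ÷ (Index/100) = 35311.10 ÷ (163.2/100)
     = 35311.10 ÷ 1.632 = 21636.7034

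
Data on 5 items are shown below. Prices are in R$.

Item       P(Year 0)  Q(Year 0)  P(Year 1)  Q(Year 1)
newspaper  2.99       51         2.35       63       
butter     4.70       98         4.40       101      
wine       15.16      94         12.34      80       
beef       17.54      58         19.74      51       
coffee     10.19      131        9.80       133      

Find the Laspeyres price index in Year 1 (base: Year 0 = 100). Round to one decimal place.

94.3

Laspeyres price index uses base-period quantities as weights.
ΣP(Year 1)·Q(Year 0) = 2.35×51 + 4.40×98 + 12.34×94 + 19.74×58 + 9.80×131 = 119.85 + 431.2 + 1159.96 + 1144.92 + 1283.8 = 4139.73
ΣP(Year 0)·Q(Year 0) = 2.99×51 + 4.70×98 + 15.16×94 + 17.54×58 + 10.19×131 = 152.49 + 460.6 + 1425.04 + 1017.32 + 1334.89 = 4390.34
Index = 4139.73 / 4390.34 × 100 = 94.2918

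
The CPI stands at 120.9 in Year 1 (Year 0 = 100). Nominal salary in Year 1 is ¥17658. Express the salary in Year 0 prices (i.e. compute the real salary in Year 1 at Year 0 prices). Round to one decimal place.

14605.5

Real = Nominal ÷ (Index/100) = 17658 ÷ (120.9/100)
     = 17658 ÷ 1.209 = 14605.4591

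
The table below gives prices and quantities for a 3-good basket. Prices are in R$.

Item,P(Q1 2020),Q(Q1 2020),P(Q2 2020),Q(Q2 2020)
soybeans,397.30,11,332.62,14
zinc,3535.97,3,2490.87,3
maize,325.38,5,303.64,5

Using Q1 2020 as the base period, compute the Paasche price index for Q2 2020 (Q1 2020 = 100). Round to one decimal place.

Paasche price index uses current-period quantities as weights.
ΣP(Q2 2020)·Q(Q2 2020) = 332.62×14 + 2490.87×3 + 303.64×5 = 4656.68 + 7472.61 + 1518.2 = 13647.49
ΣP(Q1 2020)·Q(Q2 2020) = 397.30×14 + 3535.97×3 + 325.38×5 = 5562.2 + 10607.91 + 1626.9 = 17797.01
Index = 13647.49 / 17797.01 × 100 = 76.6842

76.7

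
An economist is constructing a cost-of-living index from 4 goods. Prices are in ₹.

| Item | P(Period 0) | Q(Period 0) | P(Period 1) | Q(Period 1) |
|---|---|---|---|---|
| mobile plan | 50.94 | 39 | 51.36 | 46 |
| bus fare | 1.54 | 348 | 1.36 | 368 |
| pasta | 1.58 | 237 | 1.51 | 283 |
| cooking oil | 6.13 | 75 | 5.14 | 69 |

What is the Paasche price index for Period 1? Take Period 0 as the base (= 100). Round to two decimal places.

Paasche price index uses current-period quantities as weights.
ΣP(Period 1)·Q(Period 1) = 51.36×46 + 1.36×368 + 1.51×283 + 5.14×69 = 2362.56 + 500.48 + 427.33 + 354.66 = 3645.03
ΣP(Period 0)·Q(Period 1) = 50.94×46 + 1.54×368 + 1.58×283 + 6.13×69 = 2343.24 + 566.72 + 447.14 + 422.97 = 3780.07
Index = 3645.03 / 3780.07 × 100 = 96.4276

96.43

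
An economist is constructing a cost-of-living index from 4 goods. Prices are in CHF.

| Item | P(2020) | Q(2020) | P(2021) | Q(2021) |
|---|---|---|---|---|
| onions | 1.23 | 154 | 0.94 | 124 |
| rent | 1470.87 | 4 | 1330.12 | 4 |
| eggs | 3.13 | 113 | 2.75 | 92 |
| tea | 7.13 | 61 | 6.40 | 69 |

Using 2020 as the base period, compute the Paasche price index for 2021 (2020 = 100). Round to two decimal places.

Paasche price index uses current-period quantities as weights.
ΣP(2021)·Q(2021) = 0.94×124 + 1330.12×4 + 2.75×92 + 6.40×69 = 116.56 + 5320.48 + 253 + 441.6 = 6131.64
ΣP(2020)·Q(2021) = 1.23×124 + 1470.87×4 + 3.13×92 + 7.13×69 = 152.52 + 5883.48 + 287.96 + 491.97 = 6815.93
Index = 6131.64 / 6815.93 × 100 = 89.9604

89.96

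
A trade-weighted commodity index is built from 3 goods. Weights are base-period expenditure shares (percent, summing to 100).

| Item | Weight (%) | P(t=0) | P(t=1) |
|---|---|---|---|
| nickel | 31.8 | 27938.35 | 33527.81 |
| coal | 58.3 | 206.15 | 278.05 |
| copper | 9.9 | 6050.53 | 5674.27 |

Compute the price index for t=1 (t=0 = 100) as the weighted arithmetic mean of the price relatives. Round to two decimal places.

126.08

nickel: 31.8 × (33527.81/27938.35) = 31.8 × 1.200064 = 38.1620
coal: 58.3 × (278.05/206.15) = 58.3 × 1.348775 = 78.6336
copper: 9.9 × (5674.27/6050.53) = 9.9 × 0.937814 = 9.2844
Index = Σ wᵢ·(p₁ᵢ/p₀ᵢ) = 38.1620 + 78.6336 + 9.2844 = 126.0800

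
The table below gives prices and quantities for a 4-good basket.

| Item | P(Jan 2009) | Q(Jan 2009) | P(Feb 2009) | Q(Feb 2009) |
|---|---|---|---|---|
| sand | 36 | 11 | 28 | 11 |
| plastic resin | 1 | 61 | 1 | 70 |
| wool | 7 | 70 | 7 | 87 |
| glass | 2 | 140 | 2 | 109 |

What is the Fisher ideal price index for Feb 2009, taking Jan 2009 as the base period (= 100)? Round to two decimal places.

93.01

Laspeyres component (base-period weights):
ΣP(Feb 2009)Q(Jan 2009) = 28×11 + 1×61 + 7×70 + 2×140 = 308 + 61 + 490 + 280 = 1139
ΣP(Jan 2009)Q(Jan 2009) = 36×11 + 1×61 + 7×70 + 2×140 = 396 + 61 + 490 + 280 = 1227
L = 1139 / 1227 × 100 = 92.8280
Paasche component (current-period weights):
ΣP(Feb 2009)Q(Feb 2009) = 28×11 + 1×70 + 7×87 + 2×109 = 308 + 70 + 609 + 218 = 1205
ΣP(Jan 2009)Q(Feb 2009) = 36×11 + 1×70 + 7×87 + 2×109 = 396 + 70 + 609 + 218 = 1293
P = 1205 / 1293 × 100 = 93.1941
Fisher = √(L × P) = √(92.8280 × 93.1941) = 93.0109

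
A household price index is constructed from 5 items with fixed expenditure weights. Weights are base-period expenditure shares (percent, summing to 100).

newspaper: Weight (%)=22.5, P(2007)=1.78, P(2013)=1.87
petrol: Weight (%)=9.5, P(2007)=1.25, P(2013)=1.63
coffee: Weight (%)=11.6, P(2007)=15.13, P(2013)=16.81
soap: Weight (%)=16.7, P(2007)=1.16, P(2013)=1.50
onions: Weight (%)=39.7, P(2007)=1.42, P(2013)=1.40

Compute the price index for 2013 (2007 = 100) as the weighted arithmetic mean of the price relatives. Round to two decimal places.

newspaper: 22.5 × (1.87/1.78) = 22.5 × 1.050562 = 23.6376
petrol: 9.5 × (1.63/1.25) = 9.5 × 1.304000 = 12.3880
coffee: 11.6 × (16.81/15.13) = 11.6 × 1.111038 = 12.8880
soap: 16.7 × (1.50/1.16) = 16.7 × 1.293103 = 21.5948
onions: 39.7 × (1.40/1.42) = 39.7 × 0.985915 = 39.1408
Index = Σ wᵢ·(p₁ᵢ/p₀ᵢ) = 23.6376 + 12.3880 + 12.8880 + 21.5948 + 39.1408 = 109.6494

109.65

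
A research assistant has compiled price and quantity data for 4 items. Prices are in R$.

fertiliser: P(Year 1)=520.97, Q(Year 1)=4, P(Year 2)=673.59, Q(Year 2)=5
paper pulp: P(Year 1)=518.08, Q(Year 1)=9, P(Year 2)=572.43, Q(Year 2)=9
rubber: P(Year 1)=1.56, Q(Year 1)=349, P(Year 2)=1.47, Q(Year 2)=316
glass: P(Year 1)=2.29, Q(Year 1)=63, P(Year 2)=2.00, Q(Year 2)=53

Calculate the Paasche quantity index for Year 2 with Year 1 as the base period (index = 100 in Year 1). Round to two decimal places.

107.13

Paasche quantity index uses current-period prices as weights.
ΣP(Year 2)·Q(Year 2) = 673.59×5 + 572.43×9 + 1.47×316 + 2.00×53 = 3367.95 + 5151.87 + 464.52 + 106 = 9090.34
ΣP(Year 2)·Q(Year 1) = 673.59×4 + 572.43×9 + 1.47×349 + 2.00×63 = 2694.36 + 5151.87 + 513.03 + 126 = 8485.26
Index = 9090.34 / 8485.26 × 100 = 107.1310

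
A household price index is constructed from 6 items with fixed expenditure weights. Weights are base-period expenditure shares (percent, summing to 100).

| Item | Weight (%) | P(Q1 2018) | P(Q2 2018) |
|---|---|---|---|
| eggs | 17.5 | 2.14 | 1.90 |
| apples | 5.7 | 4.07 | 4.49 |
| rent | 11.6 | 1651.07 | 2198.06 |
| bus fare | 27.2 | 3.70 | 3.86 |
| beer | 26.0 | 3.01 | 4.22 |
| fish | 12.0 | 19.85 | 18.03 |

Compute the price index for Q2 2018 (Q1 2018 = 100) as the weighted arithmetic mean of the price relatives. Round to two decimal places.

eggs: 17.5 × (1.90/2.14) = 17.5 × 0.887850 = 15.5374
apples: 5.7 × (4.49/4.07) = 5.7 × 1.103194 = 6.2882
rent: 11.6 × (2198.06/1651.07) = 11.6 × 1.331294 = 15.4430
bus fare: 27.2 × (3.86/3.70) = 27.2 × 1.043243 = 28.3762
beer: 26.0 × (4.22/3.01) = 26.0 × 1.401993 = 36.4518
fish: 12.0 × (18.03/19.85) = 12.0 × 0.908312 = 10.8997
Index = Σ wᵢ·(p₁ᵢ/p₀ᵢ) = 15.5374 + 6.2882 + 15.4430 + 28.3762 + 36.4518 + 10.8997 = 112.9964

113.00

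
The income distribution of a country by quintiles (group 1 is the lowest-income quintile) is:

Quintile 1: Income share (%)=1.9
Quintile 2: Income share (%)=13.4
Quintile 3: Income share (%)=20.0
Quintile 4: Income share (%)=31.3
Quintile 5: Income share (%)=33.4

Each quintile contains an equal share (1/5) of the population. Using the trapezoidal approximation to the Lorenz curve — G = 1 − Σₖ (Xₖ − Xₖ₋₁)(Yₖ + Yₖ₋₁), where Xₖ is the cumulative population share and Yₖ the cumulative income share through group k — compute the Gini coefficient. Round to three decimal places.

0.324

Cumulative income shares Yₖ: 0.0190, 0.1530, 0.3530, 0.6660, 1.0000
Σ (Xₖ−Xₖ₋₁)(Yₖ+Yₖ₋₁) = (1/5)(0.0190+0.0000) + (1/5)(0.1530+0.0190) + (1/5)(0.3530+0.1530) + (1/5)(0.6660+0.3530) + (1/5)(1.0000+0.6660)
  = 0.0038 + 0.0344 + 0.1012 + 0.2038 + 0.3332 = 0.6764
G = 1 − 0.6764 = 0.3236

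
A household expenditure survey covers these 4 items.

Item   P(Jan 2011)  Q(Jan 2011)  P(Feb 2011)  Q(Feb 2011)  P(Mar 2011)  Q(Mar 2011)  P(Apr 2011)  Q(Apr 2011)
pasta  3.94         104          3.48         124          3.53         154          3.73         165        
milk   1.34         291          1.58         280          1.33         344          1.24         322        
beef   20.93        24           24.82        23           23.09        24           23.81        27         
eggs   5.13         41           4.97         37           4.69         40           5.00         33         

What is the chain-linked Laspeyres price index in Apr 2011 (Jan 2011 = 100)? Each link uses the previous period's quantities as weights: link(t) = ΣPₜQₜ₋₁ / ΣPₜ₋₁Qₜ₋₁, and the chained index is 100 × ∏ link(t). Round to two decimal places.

Link Jan 2011→Feb 2011:
ΣP(Feb 2011)Q(Jan 2011) = 3.48×104 + 1.58×291 + 24.82×24 + 4.97×41 = 361.92 + 459.78 + 595.68 + 203.77 = 1621.15
ΣP(Jan 2011)Q(Jan 2011) = 3.94×104 + 1.34×291 + 20.93×24 + 5.13×41 = 409.76 + 389.94 + 502.32 + 210.33 = 1512.35
link = 1621.15/1512.35 = 1.071941
Link Feb 2011→Mar 2011:
ΣP(Mar 2011)Q(Feb 2011) = 3.53×124 + 1.33×280 + 23.09×23 + 4.69×37 = 437.72 + 372.4 + 531.07 + 173.53 = 1514.72
ΣP(Feb 2011)Q(Feb 2011) = 3.48×124 + 1.58×280 + 24.82×23 + 4.97×37 = 431.52 + 442.4 + 570.86 + 183.89 = 1628.67
link = 1514.72/1628.67 = 0.930035
Link Mar 2011→Apr 2011:
ΣP(Apr 2011)Q(Mar 2011) = 3.73×154 + 1.24×344 + 23.81×24 + 5.00×40 = 574.42 + 426.56 + 571.44 + 200 = 1772.42
ΣP(Mar 2011)Q(Mar 2011) = 3.53×154 + 1.33×344 + 23.09×24 + 4.69×40 = 543.62 + 457.52 + 554.16 + 187.6 = 1742.9
link = 1772.42/1742.9 = 1.016937
Chained index = 100 × 1.071941 × 0.930035 × 1.016937 = 101.3828

101.38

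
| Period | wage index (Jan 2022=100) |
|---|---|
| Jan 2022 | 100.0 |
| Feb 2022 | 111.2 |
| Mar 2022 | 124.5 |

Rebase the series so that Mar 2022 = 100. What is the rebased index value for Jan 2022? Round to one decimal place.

Rebased(Jan 2022) = 100.0 / 124.5 × 100 = 80.3213

80.3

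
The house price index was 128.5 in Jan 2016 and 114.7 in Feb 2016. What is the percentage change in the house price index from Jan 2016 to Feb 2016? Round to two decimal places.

-10.74%

Change = (114.7 − 128.5) / 128.5 × 100
       = -13.8 / 128.5 × 100 = -10.7393%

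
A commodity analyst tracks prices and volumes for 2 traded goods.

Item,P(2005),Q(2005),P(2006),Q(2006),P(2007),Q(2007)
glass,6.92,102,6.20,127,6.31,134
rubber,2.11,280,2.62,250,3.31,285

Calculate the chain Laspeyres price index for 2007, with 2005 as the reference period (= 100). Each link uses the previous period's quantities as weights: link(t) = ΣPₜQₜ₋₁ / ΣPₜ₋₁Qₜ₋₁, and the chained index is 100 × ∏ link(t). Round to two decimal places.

Link 2005→2006:
ΣP(2006)Q(2005) = 6.20×102 + 2.62×280 = 632.4 + 733.6 = 1366
ΣP(2005)Q(2005) = 6.92×102 + 2.11×280 = 705.84 + 590.8 = 1296.64
link = 1366/1296.64 = 1.053492
Link 2006→2007:
ΣP(2007)Q(2006) = 6.31×127 + 3.31×250 = 801.37 + 827.5 = 1628.87
ΣP(2006)Q(2006) = 6.20×127 + 2.62×250 = 787.4 + 655 = 1442.4
link = 1628.87/1442.4 = 1.129278
Chained index = 100 × 1.053492 × 1.129278 = 118.9685

118.97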